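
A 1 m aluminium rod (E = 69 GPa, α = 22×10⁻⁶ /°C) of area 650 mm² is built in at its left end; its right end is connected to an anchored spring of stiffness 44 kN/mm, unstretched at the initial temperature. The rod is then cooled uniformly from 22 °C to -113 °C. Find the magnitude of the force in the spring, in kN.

P ≈ 66 kN

If the spring were absent the rod would shorten by αΔT L = 22×10⁻⁶ × 135 × 1000 = 2.97 mm.
Let P be the tensile force in the spring. The rod extends elastically by PL/(AE) and the spring stretches by P/k; together these equal δ_free.
P [ L/(AE) + 1/k ] = δ_free → P [ 1000/(650×69×10³) + 1/(44×10³) ] = 2.97.
P = 2.97 / 4.502×10⁻⁵ = 65970 N.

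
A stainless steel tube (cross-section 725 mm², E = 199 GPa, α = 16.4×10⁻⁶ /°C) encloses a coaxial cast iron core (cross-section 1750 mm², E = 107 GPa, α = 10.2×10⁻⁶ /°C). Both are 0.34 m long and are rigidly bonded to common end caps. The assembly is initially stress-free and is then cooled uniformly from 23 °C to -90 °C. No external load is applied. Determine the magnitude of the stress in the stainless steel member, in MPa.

The stainless steel has the larger α, so on cooling it would change length more than the cast iron if both were free. The rigid plates force a common final length, so the stainless steel is put into tension and the cast iron into compression, with equal and opposite forces P (no external load).
Equating the net (thermal + elastic) strains gives |α₁ − α₂|·ΔT = P·[1/(A₁E₁) + 1/(A₂E₂)].
|α₁ − α₂|·ΔT = 6.2×10⁻⁶ × 113 = 0.0007006.
1/(A₁E₁) + 1/(A₂E₂) = 1/(725×199×10³) + 1/(1750×107×10³) = 1.227×10⁻⁸ N⁻¹.
So P = 0.0007006 / 1.227×10⁻⁸ = 57.09 kN.
σ_{stainless steel} = P/A₁ = 57090/725 = 78.75 MPa, tensile.

σ ≈ 78.7 MPa (tensile)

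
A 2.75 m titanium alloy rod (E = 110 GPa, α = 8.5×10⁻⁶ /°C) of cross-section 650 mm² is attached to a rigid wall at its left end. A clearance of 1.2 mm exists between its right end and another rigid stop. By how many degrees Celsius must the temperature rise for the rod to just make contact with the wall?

Contact occurs when the free expansion equals the gap: αΔT L = 1.2 mm.
So ΔT = g/(αL) = 1.2/(8.5×10⁻⁶ × 2750) = 51.34 °C.

ΔT ≈ 51.3 °C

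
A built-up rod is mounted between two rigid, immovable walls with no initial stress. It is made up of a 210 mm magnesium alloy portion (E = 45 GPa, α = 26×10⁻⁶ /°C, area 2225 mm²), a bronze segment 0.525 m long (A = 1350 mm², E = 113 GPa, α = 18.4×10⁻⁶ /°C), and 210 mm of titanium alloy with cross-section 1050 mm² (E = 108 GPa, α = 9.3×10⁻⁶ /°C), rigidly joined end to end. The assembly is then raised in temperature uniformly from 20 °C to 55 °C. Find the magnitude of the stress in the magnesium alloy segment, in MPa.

σ ≈ 36.3 MPa (compressive)

With the walls removed the bar would change length by δ_free = Σ αᵢΔT Lᵢ = 26×10⁻⁶×35×210 + 18.4×10⁻⁶×35×525 + 9.3×10⁻⁶×35×210 = 0.5976 mm.
Since the ends are fixed, an axial force P builds up, equal in every segment, with P · Σ Lᵢ/(AᵢEᵢ) = δ_free.
The series flexibility is Σ Lᵢ/(AᵢEᵢ) = 210/(2225×45×10³) + 525/(1350×113×10³) + 210/(1050×108×10³) = 7.391×10⁻⁶ mm/N.
So P = 0.5976 / 7.391×10⁻⁶ = 80.85 kN, compressive.
σ_{magnesium alloy} = P / A = 80850 / 2225 = 36.34 MPa.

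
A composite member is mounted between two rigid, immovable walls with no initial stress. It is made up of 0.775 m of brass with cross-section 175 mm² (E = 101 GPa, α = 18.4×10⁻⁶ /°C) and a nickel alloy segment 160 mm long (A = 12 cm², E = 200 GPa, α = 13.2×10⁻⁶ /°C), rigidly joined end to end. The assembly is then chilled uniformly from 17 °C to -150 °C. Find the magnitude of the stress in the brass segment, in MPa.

Free thermal contraction of the whole bar: Σ αᵢΔT Lᵢ = 18.4×10⁻⁶×167×775 + 13.2×10⁻⁶×167×160 = 2.734 mm.
Since the ends are fixed, an axial force P builds up, equal in every segment, with P · Σ Lᵢ/(AᵢEᵢ) = δ_free.
Σ Lᵢ/(AᵢEᵢ) = 775/(175×101×10³) + 160/(1200×200×10³) = 4.451×10⁻⁵ mm/N.
So P = 2.734 / 4.451×10⁻⁵ = 61.42 kN, tensile.
σ_{brass} = P / A = 61420 / 175 = 351 MPa.

σ ≈ 351 MPa (tensile)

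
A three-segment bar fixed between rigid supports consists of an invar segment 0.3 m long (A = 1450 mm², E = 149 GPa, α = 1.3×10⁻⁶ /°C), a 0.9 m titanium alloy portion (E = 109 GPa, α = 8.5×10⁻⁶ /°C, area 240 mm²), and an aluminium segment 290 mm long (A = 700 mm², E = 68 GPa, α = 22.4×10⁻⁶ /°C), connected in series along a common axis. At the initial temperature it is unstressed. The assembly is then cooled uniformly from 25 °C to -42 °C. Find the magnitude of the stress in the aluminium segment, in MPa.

σ ≈ 33.2 MPa (tensile)

Free thermal contraction of the whole bar: Σ αᵢΔT Lᵢ = 1.3×10⁻⁶×67×300 + 8.5×10⁻⁶×67×900 + 22.4×10⁻⁶×67×290 = 0.9739 mm.
The rigid supports impose zero overall length change; the single axial force P common to all segments must satisfy P Σ Lᵢ/(AᵢEᵢ) = δ_free.
Σ Lᵢ/(AᵢEᵢ) = 300/(1450×149×10³) + 900/(240×109×10³) + 290/(700×68×10³) = 4.188×10⁻⁵ mm/N.
So P = 0.9739 / 4.188×10⁻⁵ = 23.25 kN, tensile.
σ_{aluminium} = P / A = 23250 / 700 = 33.22 MPa.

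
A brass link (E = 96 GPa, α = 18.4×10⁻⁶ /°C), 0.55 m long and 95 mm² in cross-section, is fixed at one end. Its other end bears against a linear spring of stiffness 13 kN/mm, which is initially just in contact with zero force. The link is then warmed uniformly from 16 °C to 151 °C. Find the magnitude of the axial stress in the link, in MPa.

Free thermal expansion: δ_free = αΔT L = 18.4×10⁻⁶ × 135 × 550 = 1.366 mm.
With a force P in the spring, the elastic change of the link is PL/(AE) and that of the spring is P/k; compatibility requires their sum to equal δ_free.
So P = δ_free / [L/(AE) + 1/k] = 1.366 / [ 550/(95×96×10³) + 1/(13×10³) ].
P = 1.366 / 0.0001372 = 9956 N.
σ = P/A = 9956/95 = 104.8 MPa.

σ ≈ 105 MPa (compressive)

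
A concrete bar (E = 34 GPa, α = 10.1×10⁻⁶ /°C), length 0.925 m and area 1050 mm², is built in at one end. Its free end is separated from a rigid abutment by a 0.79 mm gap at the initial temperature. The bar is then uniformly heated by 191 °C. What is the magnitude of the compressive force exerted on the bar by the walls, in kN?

P ≈ 38.4 kN

Free thermal elongation = αΔT L = 10.1×10⁻⁶ × 191 × 925 = 1.784 mm.
This exceeds the 0.79 mm gap, so the wall pushes back. The portion of expansion that must be recovered elastically is δ_free − gap = 1.784 − 0.79 = 0.9944 mm.
That suppressed elongation corresponds to σ = E·Δ/L = 34×10³ × 0.9944/925 = 36.55 MPa.
P = σA = 36.55 × 1050 = 38.38 kN.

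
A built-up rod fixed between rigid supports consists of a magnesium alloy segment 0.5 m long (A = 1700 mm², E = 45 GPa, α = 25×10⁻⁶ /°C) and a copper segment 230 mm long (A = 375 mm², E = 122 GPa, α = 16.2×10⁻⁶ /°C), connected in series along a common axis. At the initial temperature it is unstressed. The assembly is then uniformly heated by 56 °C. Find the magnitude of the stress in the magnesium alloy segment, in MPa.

σ ≈ 46.2 MPa (compressive)

With the walls removed the bar would change length by δ_free = Σ αᵢΔT Lᵢ = 25×10⁻⁶×56×500 + 16.2×10⁻⁶×56×230 = 0.9087 mm.
Since the ends are fixed, an axial force P builds up, equal in every segment, with P · Σ Lᵢ/(AᵢEᵢ) = δ_free.
Σ Lᵢ/(AᵢEᵢ) = 500/(1700×45×10³) + 230/(375×122×10³) = 1.156×10⁻⁵ mm/N.
So P = 0.9087 / 1.156×10⁻⁵ = 78.58 kN, compressive.
σ_{magnesium alloy} = P / A = 78580 / 1700 = 46.22 MPa.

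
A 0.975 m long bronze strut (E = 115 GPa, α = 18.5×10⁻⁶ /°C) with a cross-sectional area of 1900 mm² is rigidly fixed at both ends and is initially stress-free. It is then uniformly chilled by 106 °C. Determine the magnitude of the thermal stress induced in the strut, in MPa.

The supports are rigid, so the total axial strain is zero. The restrained thermal strain is ε = αΔT = 18.5×10⁻⁶ × 106 = 1961×10⁻⁶.
Hence σ = E·αΔT = 115×10³ × 1961×10⁻⁶ = 225.5 MPa, tensile.

σ ≈ 226 MPa (tensile)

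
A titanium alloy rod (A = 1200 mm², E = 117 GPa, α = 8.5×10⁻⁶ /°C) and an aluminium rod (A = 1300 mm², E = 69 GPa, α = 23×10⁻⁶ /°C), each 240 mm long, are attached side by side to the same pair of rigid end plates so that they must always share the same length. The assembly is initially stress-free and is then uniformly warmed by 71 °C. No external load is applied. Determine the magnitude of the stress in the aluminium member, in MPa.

Both members must finish at the same length. With the larger α, the aluminium tends to over-expand; the plates restrain it, putting the aluminium in compression and the titanium alloy in tension. With no external load the two internal forces are equal and opposite, magnitude P.
Setting the final lengths equal and cancelling L: (α₁ − α₂)ΔT = P/(A₁E₁) + P/(A₂E₂).
|α₁ − α₂|·ΔT = 14.5×10⁻⁶ × 71 = 0.00103.
1/(A₁E₁) + 1/(A₂E₂) = 1/(1200×117×10³) + 1/(1300×69×10³) = 1.827×10⁻⁸ N⁻¹.
So P = 0.00103 / 1.827×10⁻⁸ = 56.35 kN.
σ_{aluminium} = P/A₂ = 56350/1300 = 43.34 MPa, compressive.

σ ≈ 43.3 MPa (compressive)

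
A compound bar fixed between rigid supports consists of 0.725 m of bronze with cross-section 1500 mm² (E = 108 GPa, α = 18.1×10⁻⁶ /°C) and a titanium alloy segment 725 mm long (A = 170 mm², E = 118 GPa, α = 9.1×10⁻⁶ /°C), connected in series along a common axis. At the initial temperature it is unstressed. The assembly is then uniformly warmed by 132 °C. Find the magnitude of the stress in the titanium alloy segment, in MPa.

If the supports were absent, the total length change would be Σ αᵢΔT Lᵢ = 18.1×10⁻⁶×132×725 + 9.1×10⁻⁶×132×725 = 2.603 mm.
The rigid supports impose zero overall length change; the single axial force P common to all segments must satisfy P Σ Lᵢ/(AᵢEᵢ) = δ_free.
Σ Lᵢ/(AᵢEᵢ) = 725/(1500×108×10³) + 725/(170×118×10³) = 4.062×10⁻⁵ mm/N.
Hence P = δ_free / Σ(L/AE) = 2.603/4.062×10⁻⁵ = 64.09 kN (compressive).
σ_{titanium alloy} = P / A = 64090 / 170 = 377 MPa.

σ ≈ 377 MPa (compressive)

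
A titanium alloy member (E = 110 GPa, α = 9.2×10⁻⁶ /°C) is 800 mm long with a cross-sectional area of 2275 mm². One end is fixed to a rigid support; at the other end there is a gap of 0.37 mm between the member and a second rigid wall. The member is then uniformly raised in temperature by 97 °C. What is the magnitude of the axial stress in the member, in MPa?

If the wall were absent the member would grow by αΔT L = 9.2×10⁻⁶ × 97 × 800 = 0.7139 mm.
After closing the 0.37 mm clearance, 0.7139 − 0.37 = 0.3439 mm of expansion remains to be suppressed by the wall.
So σ = E(δ_free − g)/L = 110×10³ × 0.3439/800 = 47.29 MPa.

σ ≈ 47.3 MPa (compressive)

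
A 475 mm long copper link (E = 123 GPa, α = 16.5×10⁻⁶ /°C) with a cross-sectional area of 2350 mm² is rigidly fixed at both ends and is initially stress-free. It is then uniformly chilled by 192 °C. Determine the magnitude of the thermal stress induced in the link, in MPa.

With length fixed, the mechanical strain must cancel the thermal strain αΔT = 16.5×10⁻⁶ × 192 = 3168×10⁻⁶.
The stress required to suppress this strain is σ = Eε = 123×10³ × 3168×10⁻⁶ = 389.7 MPa, tensile since the link is trying to contract.

σ ≈ 390 MPa (tensile)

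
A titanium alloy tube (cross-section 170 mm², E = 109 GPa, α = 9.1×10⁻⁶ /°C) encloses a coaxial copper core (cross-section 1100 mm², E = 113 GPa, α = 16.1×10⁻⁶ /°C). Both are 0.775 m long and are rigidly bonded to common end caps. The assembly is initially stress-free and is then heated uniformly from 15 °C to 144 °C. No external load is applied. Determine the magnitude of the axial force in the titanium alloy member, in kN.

P ≈ 14.6 kN (tensile in the titanium alloy)

Both members must finish at the same length. With the larger α, the copper tends to over-expand; the plates restrain it, putting the copper in compression and the titanium alloy in tension. With no external load the two internal forces are equal and opposite, magnitude P.
Compatibility of the two members (thermal + elastic change equal): (α₁ − α₂)ΔT = P·[1/(A₁E₁) + 1/(A₂E₂)].
|α₁ − α₂|·ΔT = 7×10⁻⁶ × 129 = 0.000903.
1/(A₁E₁) + 1/(A₂E₂) = 1/(170×109×10³) + 1/(1100×113×10³) = 6.201×10⁻⁸ N⁻¹.
So P = 0.000903 / 6.201×10⁻⁸ = 14.56 kN.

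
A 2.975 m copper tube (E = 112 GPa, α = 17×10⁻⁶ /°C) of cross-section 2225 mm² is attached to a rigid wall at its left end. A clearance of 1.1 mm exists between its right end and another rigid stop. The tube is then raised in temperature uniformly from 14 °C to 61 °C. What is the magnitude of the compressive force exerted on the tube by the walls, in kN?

P ≈ 107 kN

Free thermal elongation = αΔT L = 17×10⁻⁶ × 47 × 2975 = 2.377 mm.
After closing the 1.1 mm clearance, 2.377 − 1.1 = 1.277 mm of expansion remains to be suppressed by the wall.
So σ = E(δ_free − g)/L = 112×10³ × 1.277/2975 = 48.08 MPa.
P = σA = 48.08 × 2225 = 107 kN.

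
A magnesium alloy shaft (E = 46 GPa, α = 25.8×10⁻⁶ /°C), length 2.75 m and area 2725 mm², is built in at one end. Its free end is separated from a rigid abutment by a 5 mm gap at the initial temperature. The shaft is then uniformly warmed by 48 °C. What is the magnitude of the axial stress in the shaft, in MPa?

Unrestrained expansion: δ_free = αΔT L = 25.8×10⁻⁶ × 48 × 2750 = 3.406 mm.
This is smaller than the 5 mm clearance, so the shaft expands freely without reaching the stop — the stress is zero.

σ ≈ 0 MPa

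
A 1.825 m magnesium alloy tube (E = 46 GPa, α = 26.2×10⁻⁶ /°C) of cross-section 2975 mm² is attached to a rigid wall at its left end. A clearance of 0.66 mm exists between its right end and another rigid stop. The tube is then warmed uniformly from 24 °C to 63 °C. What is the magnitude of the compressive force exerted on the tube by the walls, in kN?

P ≈ 90.3 kN

If the wall were absent the tube would grow by αΔT L = 26.2×10⁻⁶ × 39 × 1825 = 1.865 mm.
After closing the 0.66 mm clearance, 1.865 − 0.66 = 1.205 mm of expansion remains to be suppressed by the wall.
So σ = E(δ_free − g)/L = 46×10³ × 1.205/1825 = 30.37 MPa.
Force on the wall = σA = 30.37 × 2975 mm² = 90.34 kN.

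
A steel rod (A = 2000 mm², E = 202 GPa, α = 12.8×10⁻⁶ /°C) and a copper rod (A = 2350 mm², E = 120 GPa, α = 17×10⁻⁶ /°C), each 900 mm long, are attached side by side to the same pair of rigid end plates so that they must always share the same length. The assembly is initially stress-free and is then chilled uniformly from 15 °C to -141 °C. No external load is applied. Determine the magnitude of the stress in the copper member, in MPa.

The copper has the larger α, so on cooling it would change length more than the steel if both were free. The rigid plates force a common final length, so the copper is put into tension and the steel into compression, with equal and opposite forces P (no external load).
Compatibility of the two members (thermal + elastic change equal): (α₁ − α₂)ΔT = P·[1/(A₁E₁) + 1/(A₂E₂)].
|α₁ − α₂|·ΔT = 4.2×10⁻⁶ × 156 = 0.0006552.
1/(A₁E₁) + 1/(A₂E₂) = 1/(2000×202×10³) + 1/(2350×120×10³) = 6.021×10⁻⁹ N⁻¹.
So P = 0.0006552 / 6.021×10⁻⁹ = 108.8 kN.
σ_{copper} = P/A₂ = 108800/2350 = 46.3 MPa, tensile.

σ ≈ 46.3 MPa (tensile)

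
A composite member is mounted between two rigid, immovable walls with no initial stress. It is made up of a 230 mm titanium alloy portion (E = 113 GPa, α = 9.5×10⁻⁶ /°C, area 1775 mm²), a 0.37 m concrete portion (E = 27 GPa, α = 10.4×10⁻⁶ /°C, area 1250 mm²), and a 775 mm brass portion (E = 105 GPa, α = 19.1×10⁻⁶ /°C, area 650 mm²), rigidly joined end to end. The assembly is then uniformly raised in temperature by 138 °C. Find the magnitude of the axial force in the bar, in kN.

P ≈ 123 kN (compressive)

If the supports were absent, the total length change would be Σ αᵢΔT Lᵢ = 9.5×10⁻⁶×138×230 + 10.4×10⁻⁶×138×370 + 19.1×10⁻⁶×138×775 = 2.875 mm.
The rigid supports impose zero overall length change; the single axial force P common to all segments must satisfy P Σ Lᵢ/(AᵢEᵢ) = δ_free.
Σ Lᵢ/(AᵢEᵢ) = 230/(1775×113×10³) + 370/(1250×27×10³) + 775/(650×105×10³) = 2.346×10⁻⁵ mm/N.
P = 2.875 / 2.346×10⁻⁵ = 122500 N = 122.5 kN, compressive.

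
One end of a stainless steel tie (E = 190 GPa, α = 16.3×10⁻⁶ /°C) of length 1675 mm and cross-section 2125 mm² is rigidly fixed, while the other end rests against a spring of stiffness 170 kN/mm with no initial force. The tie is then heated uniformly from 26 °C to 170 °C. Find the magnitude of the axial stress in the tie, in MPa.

σ ≈ 184 MPa (compressive)

If the spring were absent the tie would lengthen by αΔT L = 16.3×10⁻⁶ × 144 × 1675 = 3.932 mm.
With a force P in the spring, the elastic change of the tie is PL/(AE) and that of the spring is P/k; compatibility requires their sum to equal δ_free.
P [ L/(AE) + 1/k ] = δ_free → P [ 1675/(2125×190×10³) + 1/(170×10³) ] = 3.932.
P = 3.932 / 1.003×10⁻⁵ = 391900 N.
σ = P/A = 391900/2125 = 184.4 MPa.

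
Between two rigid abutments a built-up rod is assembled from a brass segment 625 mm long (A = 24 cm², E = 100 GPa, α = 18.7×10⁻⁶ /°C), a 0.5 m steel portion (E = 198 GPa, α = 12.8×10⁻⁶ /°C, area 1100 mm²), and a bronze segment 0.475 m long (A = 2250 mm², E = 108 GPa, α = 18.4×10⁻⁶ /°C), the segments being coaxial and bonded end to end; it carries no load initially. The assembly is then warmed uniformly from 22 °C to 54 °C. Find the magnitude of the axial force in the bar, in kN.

Free thermal expansion of the whole bar: Σ αᵢΔT Lᵢ = 18.7×10⁻⁶×32×625 + 12.8×10⁻⁶×32×500 + 18.4×10⁻⁶×32×475 = 0.8585 mm.
Since the ends are fixed, an axial force P builds up, equal in every segment, with P · Σ Lᵢ/(AᵢEᵢ) = δ_free.
Σ Lᵢ/(AᵢEᵢ) = 625/(2400×100×10³) + 500/(1100×198×10³) + 475/(2250×108×10³) = 6.855×10⁻⁶ mm/N.
So P = 0.8585 / 6.855×10⁻⁶ = 125.2 kN, compressive.

P ≈ 125 kN (compressive)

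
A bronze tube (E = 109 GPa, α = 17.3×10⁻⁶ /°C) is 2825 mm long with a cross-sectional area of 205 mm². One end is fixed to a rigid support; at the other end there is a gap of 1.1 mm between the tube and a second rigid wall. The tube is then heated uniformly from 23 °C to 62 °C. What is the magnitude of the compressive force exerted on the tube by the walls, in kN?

If the wall were absent the tube would grow by αΔT L = 17.3×10⁻⁶ × 39 × 2825 = 1.906 mm.
The gap closes (δ_free > 1.1 mm) and the wall then resists a further 1.906 − 1.1 = 0.806 mm of expansion.
That suppressed elongation corresponds to σ = E·Δ/L = 109×10³ × 0.806/2825 = 31.1 MPa.
P = σA = 31.1 × 205 = 6.375 kN.

P ≈ 6.38 kN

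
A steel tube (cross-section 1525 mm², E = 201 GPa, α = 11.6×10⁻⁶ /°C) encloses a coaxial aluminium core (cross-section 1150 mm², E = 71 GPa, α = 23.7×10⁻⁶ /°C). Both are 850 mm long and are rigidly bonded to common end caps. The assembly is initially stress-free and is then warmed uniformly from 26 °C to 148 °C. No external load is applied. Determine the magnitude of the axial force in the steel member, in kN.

Equilibrium of a rigid end plate with no external load gives equal and opposite internal forces ±P in the two members. Since α_{aluminium} > α_{steel}, heating drives the aluminium into compression and the steel into tension.
Compatibility of the two members (thermal + elastic change equal): (α₁ − α₂)ΔT = P·[1/(A₁E₁) + 1/(A₂E₂)].
|α₁ − α₂|·ΔT = 12.1×10⁻⁶ × 122 = 0.001476.
1/(A₁E₁) + 1/(A₂E₂) = 1/(1525×201×10³) + 1/(1150×71×10³) = 1.551×10⁻⁸ N⁻¹.
P = 0.001476 / 1.551×10⁻⁸ = 95180 N = 95.18 kN.

P ≈ 95.2 kN (tensile in the steel)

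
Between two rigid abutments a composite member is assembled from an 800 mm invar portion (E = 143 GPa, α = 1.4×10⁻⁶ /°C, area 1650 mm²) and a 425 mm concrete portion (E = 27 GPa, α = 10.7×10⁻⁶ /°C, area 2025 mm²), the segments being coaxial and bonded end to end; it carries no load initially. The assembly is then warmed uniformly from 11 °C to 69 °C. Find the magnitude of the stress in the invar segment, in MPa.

σ ≈ 17.8 MPa (compressive)

Free thermal expansion of the whole bar: Σ αᵢΔT Lᵢ = 1.4×10⁻⁶×58×800 + 10.7×10⁻⁶×58×425 = 0.3287 mm.
The rigid supports impose zero overall length change; the single axial force P common to all segments must satisfy P Σ Lᵢ/(AᵢEᵢ) = δ_free.
The series flexibility is Σ Lᵢ/(AᵢEᵢ) = 800/(1650×143×10³) + 425/(2025×27×10³) = 1.116×10⁻⁵ mm/N.
P = 0.3287 / 1.116×10⁻⁵ = 29440 N = 29.44 kN, compressive.
σ_{invar} = P / A = 29440 / 1650 = 17.85 MPa.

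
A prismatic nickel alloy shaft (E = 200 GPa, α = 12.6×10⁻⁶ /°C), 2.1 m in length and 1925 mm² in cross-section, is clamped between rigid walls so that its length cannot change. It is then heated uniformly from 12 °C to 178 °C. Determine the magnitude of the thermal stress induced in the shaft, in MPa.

σ ≈ 418 MPa (compressive)

With length fixed, the mechanical strain must cancel the thermal strain αΔT = 12.6×10⁻⁶ × 166 = 2091.6×10⁻⁶.
Hence σ = E·αΔT = 200×10³ × 2091.6×10⁻⁶ = 418.3 MPa, compressive.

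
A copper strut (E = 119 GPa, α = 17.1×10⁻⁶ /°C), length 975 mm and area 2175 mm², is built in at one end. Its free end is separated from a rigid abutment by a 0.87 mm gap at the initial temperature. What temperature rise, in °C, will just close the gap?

ΔT ≈ 52.2 °C

Contact occurs when the free expansion equals the gap: αΔT L = 0.87 mm.
ΔT = 0.87 / (17.1×10⁻⁶ × 975) = 52.18 °C.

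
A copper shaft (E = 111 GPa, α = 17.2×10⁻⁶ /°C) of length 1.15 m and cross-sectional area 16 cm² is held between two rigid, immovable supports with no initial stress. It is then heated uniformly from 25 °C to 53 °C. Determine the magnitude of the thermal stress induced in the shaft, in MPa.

With length fixed, the mechanical strain must cancel the thermal strain αΔT = 17.2×10⁻⁶ × 28 = 481.6×10⁻⁶.
σ = EαΔT = 111×10³ × 17.2×10⁻⁶ × 28 = 53.46 MPa (compressive; the shaft is trying to expand).

σ ≈ 53.5 MPa (compressive)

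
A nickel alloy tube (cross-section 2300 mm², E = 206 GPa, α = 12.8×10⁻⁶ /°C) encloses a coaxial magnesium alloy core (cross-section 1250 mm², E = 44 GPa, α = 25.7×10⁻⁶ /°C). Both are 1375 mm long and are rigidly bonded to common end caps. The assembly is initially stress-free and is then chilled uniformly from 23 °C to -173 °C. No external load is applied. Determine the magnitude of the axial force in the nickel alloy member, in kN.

P ≈ 125 kN (compressive in the nickel alloy)

Both members must finish at the same length. With the larger α, the magnesium alloy tends to over-contract; the plates restrain it, putting the magnesium alloy in tension and the nickel alloy in compression. With no external load the two internal forces are equal and opposite, magnitude P.
Setting the final lengths equal and cancelling L: (α₁ − α₂)ΔT = P/(A₁E₁) + P/(A₂E₂).
|α₁ − α₂|·ΔT = 12.9×10⁻⁶ × 196 = 0.002528.
1/(A₁E₁) + 1/(A₂E₂) = 1/(2300×206×10³) + 1/(1250×44×10³) = 2.029×10⁻⁸ N⁻¹.
So P = 0.002528 / 2.029×10⁻⁸ = 124.6 kN.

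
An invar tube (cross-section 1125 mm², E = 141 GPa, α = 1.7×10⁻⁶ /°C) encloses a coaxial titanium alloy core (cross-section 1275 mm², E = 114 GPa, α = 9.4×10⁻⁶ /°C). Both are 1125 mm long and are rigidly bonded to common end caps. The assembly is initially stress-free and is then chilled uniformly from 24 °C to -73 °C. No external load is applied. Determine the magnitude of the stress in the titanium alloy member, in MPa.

Equilibrium of a rigid end plate with no external load gives equal and opposite internal forces ±P in the two members. Since α_{titanium alloy} > α_{invar}, cooling drives the titanium alloy into tension and the invar into compression.
Compatibility of the two members (thermal + elastic change equal): (α₁ − α₂)ΔT = P·[1/(A₁E₁) + 1/(A₂E₂)].
|α₁ − α₂|·ΔT = 7.7×10⁻⁶ × 97 = 0.0007469.
1/(A₁E₁) + 1/(A₂E₂) = 1/(1125×141×10³) + 1/(1275×114×10³) = 1.318×10⁻⁸ N⁻¹.
So P = 0.0007469 / 1.318×10⁻⁸ = 56.65 kN.
σ_{titanium alloy} = P/A₂ = 56650/1275 = 44.43 MPa, tensile.

σ ≈ 44.4 MPa (tensile)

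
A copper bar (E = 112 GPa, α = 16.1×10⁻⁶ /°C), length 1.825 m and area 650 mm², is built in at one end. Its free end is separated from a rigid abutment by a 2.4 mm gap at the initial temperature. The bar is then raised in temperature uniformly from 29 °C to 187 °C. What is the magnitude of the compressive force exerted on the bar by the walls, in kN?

Free thermal elongation = αΔT L = 16.1×10⁻⁶ × 158 × 1825 = 4.642 mm.
After closing the 2.4 mm clearance, 4.642 − 2.4 = 2.242 mm of expansion remains to be suppressed by the wall.
That suppressed elongation corresponds to σ = E·Δ/L = 112×10³ × 2.242/1825 = 137.6 MPa.
Force on the wall = σA = 137.6 × 650 mm² = 89.45 kN.

P ≈ 89.5 kN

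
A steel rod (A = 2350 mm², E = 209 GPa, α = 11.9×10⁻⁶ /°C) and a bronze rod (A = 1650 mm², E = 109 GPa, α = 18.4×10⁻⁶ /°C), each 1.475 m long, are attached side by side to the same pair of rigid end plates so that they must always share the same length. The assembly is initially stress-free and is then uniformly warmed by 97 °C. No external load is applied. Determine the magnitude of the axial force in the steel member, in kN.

P ≈ 83 kN (tensile in the steel)

Both members must finish at the same length. With the larger α, the bronze tends to over-expand; the plates restrain it, putting the bronze in compression and the steel in tension. With no external load the two internal forces are equal and opposite, magnitude P.
Compatibility of the two members (thermal + elastic change equal): (α₁ − α₂)ΔT = P·[1/(A₁E₁) + 1/(A₂E₂)].
|α₁ − α₂|·ΔT = 6.5×10⁻⁶ × 97 = 0.0006305.
1/(A₁E₁) + 1/(A₂E₂) = 1/(2350×209×10³) + 1/(1650×109×10³) = 7.596×10⁻⁹ N⁻¹.
So P = 0.0006305 / 7.596×10⁻⁹ = 83 kN.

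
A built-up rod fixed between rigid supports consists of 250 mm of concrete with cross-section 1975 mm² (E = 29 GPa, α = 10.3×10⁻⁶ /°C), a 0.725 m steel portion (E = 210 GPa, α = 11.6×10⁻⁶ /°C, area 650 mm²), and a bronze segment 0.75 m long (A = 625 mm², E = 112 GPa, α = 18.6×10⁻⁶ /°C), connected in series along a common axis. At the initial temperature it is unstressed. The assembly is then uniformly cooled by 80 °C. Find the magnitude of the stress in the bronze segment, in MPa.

If the supports were absent, the total length change would be Σ αᵢΔT Lᵢ = 10.3×10⁻⁶×80×250 + 11.6×10⁻⁶×80×725 + 18.6×10⁻⁶×80×750 = 1.995 mm.
The walls prevent any net length change, so an axial force P (same in every segment) develops. Compatibility: P · Σ Lᵢ/(AᵢEᵢ) = δ_free.
Σ Lᵢ/(AᵢEᵢ) = 250/(1975×29×10³) + 725/(650×210×10³) + 750/(625×112×10³) = 2.039×10⁻⁵ mm/N.
P = 1.995 / 2.039×10⁻⁵ = 97830 N = 97.83 kN, tensile.
σ_{bronze} = P / A = 97830 / 625 = 156.5 MPa.

σ ≈ 157 MPa (tensile)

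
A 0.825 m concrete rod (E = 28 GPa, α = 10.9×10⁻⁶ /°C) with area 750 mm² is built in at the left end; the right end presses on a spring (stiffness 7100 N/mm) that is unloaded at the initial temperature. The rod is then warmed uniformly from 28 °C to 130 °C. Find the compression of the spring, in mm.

δ ≈ 0.717 mm

Free thermal expansion: δ_free = αΔT L = 10.9×10⁻⁶ × 102 × 825 = 0.9172 mm.
With a force P in the spring, the elastic change of the rod is PL/(AE) and that of the spring is P/k; compatibility requires their sum to equal δ_free.
P [ L/(AE) + 1/k ] = δ_free → P [ 825/(750×28×10³) + 1/(7100) ] = 0.9172.
P = 0.9172 / 0.0001801 = 5092 N.
Spring compression = P/k = 5092/(7100) = 0.7172 mm.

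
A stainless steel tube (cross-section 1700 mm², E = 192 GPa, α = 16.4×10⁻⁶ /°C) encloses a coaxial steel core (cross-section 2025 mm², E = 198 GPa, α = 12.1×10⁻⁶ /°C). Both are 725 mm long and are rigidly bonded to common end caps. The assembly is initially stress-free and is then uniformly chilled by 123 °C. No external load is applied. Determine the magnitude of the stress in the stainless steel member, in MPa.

Equilibrium of a rigid end plate with no external load gives equal and opposite internal forces ±P in the two members. Since α_{stainless steel} > α_{steel}, cooling drives the stainless steel into tension and the steel into compression.
Setting the final lengths equal and cancelling L: (α₁ − α₂)ΔT = P/(A₁E₁) + P/(A₂E₂).
|α₁ − α₂|·ΔT = 4.3×10⁻⁶ × 123 = 0.0005289.
1/(A₁E₁) + 1/(A₂E₂) = 1/(1700×192×10³) + 1/(2025×198×10³) = 5.558×10⁻⁹ N⁻¹.
P = 0.0005289 / 5.558×10⁻⁹ = 95160 N = 95.16 kN.
σ_{stainless steel} = P/A₁ = 95160/1700 = 55.98 MPa, tensile.

σ ≈ 56 MPa (tensile)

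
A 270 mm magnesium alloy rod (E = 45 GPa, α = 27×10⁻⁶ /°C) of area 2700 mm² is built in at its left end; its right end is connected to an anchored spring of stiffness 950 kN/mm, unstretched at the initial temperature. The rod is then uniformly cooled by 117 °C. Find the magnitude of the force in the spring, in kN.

The unrestrained thermal change is αΔT L = 27×10⁻⁶ × 117 × 270 = 0.8529 mm.
Let P be the tensile force in the spring. The rod extends elastically by PL/(AE) and the spring stretches by P/k; together these equal δ_free.
P [ L/(AE) + 1/k ] = δ_free → P [ 270/(2700×45×10³) + 1/(950×10³) ] = 0.8529.
P = 0.8529 / 3.275×10⁻⁶ = 260400 N.

P ≈ 260 kN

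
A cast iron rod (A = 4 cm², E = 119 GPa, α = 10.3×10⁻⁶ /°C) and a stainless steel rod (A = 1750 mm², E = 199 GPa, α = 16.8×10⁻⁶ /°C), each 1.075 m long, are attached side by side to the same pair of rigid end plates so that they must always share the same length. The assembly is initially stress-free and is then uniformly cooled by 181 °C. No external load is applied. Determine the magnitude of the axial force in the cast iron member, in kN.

P ≈ 49.3 kN (compressive in the cast iron)

The stainless steel has the larger α, so on cooling it would change length more than the cast iron if both were free. The rigid plates force a common final length, so the stainless steel is put into tension and the cast iron into compression, with equal and opposite forces P (no external load).
Setting the final lengths equal and cancelling L: (α₁ − α₂)ΔT = P/(A₁E₁) + P/(A₂E₂).
|α₁ − α₂|·ΔT = 6.5×10⁻⁶ × 181 = 0.001177.
1/(A₁E₁) + 1/(A₂E₂) = 1/(400×119×10³) + 1/(1750×199×10³) = 2.388×10⁻⁸ N⁻¹.
P = 0.001177 / 2.388×10⁻⁸ = 49270 N = 49.27 kN.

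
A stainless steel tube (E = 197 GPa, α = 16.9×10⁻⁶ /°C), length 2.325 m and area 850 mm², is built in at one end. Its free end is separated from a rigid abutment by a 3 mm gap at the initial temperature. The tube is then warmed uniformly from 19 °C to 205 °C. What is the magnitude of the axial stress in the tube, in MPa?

Free thermal elongation = αΔT L = 16.9×10⁻⁶ × 186 × 2325 = 7.308 mm.
After closing the 3 mm clearance, 7.308 − 3 = 4.308 mm of expansion remains to be suppressed by the wall.
So σ = E(δ_free − g)/L = 197×10³ × 4.308/2325 = 365.1 MPa.

σ ≈ 365 MPa (compressive)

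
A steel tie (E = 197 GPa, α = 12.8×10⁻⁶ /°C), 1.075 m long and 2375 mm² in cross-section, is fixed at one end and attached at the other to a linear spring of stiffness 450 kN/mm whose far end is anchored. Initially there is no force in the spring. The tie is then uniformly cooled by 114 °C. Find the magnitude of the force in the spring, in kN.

If the spring were absent the tie would shorten by αΔT L = 12.8×10⁻⁶ × 114 × 1075 = 1.569 mm.
With a force P in the spring, the elastic change of the tie is PL/(AE) and that of the spring is P/k; compatibility requires their sum to equal δ_free.
P [ L/(AE) + 1/k ] = δ_free → P [ 1075/(2375×197×10³) + 1/(450×10³) ] = 1.569.
P = 1.569 / 4.52×10⁻⁶ = 347100 N.

P ≈ 347 kN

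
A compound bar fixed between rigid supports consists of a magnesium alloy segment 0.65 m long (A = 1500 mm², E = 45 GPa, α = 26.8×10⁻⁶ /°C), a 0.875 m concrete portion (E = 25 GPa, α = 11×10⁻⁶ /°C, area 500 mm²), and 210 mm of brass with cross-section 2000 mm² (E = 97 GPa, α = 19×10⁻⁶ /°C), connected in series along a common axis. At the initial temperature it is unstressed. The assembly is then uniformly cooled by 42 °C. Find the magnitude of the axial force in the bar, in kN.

If the supports were absent, the total length change would be Σ αᵢΔT Lᵢ = 26.8×10⁻⁶×42×650 + 11×10⁻⁶×42×875 + 19×10⁻⁶×42×210 = 1.303 mm.
The rigid supports impose zero overall length change; the single axial force P common to all segments must satisfy P Σ Lᵢ/(AᵢEᵢ) = δ_free.
Σ Lᵢ/(AᵢEᵢ) = 650/(1500×45×10³) + 875/(500×25×10³) + 210/(2000×97×10³) = 8.071×10⁻⁵ mm/N.
Hence P = δ_free / Σ(L/AE) = 1.303/8.071×10⁻⁵ = 16.15 kN (tensile).

P ≈ 16.1 kN (tensile)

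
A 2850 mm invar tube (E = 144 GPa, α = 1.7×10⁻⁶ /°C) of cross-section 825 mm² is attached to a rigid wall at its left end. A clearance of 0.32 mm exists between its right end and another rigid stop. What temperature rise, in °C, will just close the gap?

Contact occurs when the free expansion equals the gap: αΔT L = 0.32 mm.
So ΔT = g/(αL) = 0.32/(1.7×10⁻⁶ × 2850) = 66.05 °C.

ΔT ≈ 66 °C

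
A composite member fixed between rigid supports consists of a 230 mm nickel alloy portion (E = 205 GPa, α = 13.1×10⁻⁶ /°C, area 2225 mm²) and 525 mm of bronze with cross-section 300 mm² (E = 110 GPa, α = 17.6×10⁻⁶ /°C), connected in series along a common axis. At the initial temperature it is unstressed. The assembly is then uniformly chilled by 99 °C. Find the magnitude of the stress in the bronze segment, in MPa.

σ ≈ 246 MPa (tensile)

If the supports were absent, the total length change would be Σ αᵢΔT Lᵢ = 13.1×10⁻⁶×99×230 + 17.6×10⁻⁶×99×525 = 1.213 mm.
Since the ends are fixed, an axial force P builds up, equal in every segment, with P · Σ Lᵢ/(AᵢEᵢ) = δ_free.
The series flexibility is Σ Lᵢ/(AᵢEᵢ) = 230/(2225×205×10³) + 525/(300×110×10³) = 1.641×10⁻⁵ mm/N.
Hence P = δ_free / Σ(L/AE) = 1.213/1.641×10⁻⁵ = 73.91 kN (tensile).
σ_{bronze} = P / A = 73910 / 300 = 246.4 MPa.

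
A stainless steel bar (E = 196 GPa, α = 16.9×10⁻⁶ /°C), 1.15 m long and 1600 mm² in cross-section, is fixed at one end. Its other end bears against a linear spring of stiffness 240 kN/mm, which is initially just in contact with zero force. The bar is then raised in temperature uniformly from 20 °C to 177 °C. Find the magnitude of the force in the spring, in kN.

P ≈ 390 kN

If the spring were absent the bar would lengthen by αΔT L = 16.9×10⁻⁶ × 157 × 1150 = 3.051 mm.
With a force P in the spring, the elastic change of the bar is PL/(AE) and that of the spring is P/k; compatibility requires their sum to equal δ_free.
P [ L/(AE) + 1/k ] = δ_free → P [ 1150/(1600×196×10³) + 1/(240×10³) ] = 3.051.
P = 3.051 / 7.834×10⁻⁶ = 389500 N.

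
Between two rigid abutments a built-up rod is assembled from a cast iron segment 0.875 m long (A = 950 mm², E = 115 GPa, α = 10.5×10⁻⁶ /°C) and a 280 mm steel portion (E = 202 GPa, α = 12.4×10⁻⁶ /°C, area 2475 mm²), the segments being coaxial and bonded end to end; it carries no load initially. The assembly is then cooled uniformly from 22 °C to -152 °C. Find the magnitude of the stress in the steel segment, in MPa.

If the supports were absent, the total length change would be Σ αᵢΔT Lᵢ = 10.5×10⁻⁶×174×875 + 12.4×10⁻⁶×174×280 = 2.203 mm.
The walls prevent any net length change, so an axial force P (same in every segment) develops. Compatibility: P · Σ Lᵢ/(AᵢEᵢ) = δ_free.
Σ Lᵢ/(AᵢEᵢ) = 875/(950×115×10³) + 280/(2475×202×10³) = 8.569×10⁻⁶ mm/N.
Hence P = δ_free / Σ(L/AE) = 2.203/8.569×10⁻⁶ = 257.1 kN (tensile).
σ_{steel} = P / A = 257100 / 2475 = 103.9 MPa.

σ ≈ 104 MPa (tensile)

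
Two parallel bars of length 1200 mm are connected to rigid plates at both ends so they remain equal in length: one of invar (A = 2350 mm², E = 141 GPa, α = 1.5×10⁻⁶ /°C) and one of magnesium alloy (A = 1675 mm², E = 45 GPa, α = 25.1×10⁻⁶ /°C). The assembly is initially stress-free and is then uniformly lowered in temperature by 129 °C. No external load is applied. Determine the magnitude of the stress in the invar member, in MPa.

σ ≈ 79.6 MPa (compressive)

The magnesium alloy has the larger α, so on cooling it would change length more than the invar if both were free. The rigid plates force a common final length, so the magnesium alloy is put into tension and the invar into compression, with equal and opposite forces P (no external load).
Setting the final lengths equal and cancelling L: (α₁ − α₂)ΔT = P/(A₁E₁) + P/(A₂E₂).
|α₁ − α₂|·ΔT = 23.6×10⁻⁶ × 129 = 0.003044.
1/(A₁E₁) + 1/(A₂E₂) = 1/(2350×141×10³) + 1/(1675×45×10³) = 1.628×10⁻⁸ N⁻¹.
P = 0.003044 / 1.628×10⁻⁸ = 186900 N = 186.9 kN.
σ_{invar} = P/A₁ = 186900/2350 = 79.55 MPa, compressive.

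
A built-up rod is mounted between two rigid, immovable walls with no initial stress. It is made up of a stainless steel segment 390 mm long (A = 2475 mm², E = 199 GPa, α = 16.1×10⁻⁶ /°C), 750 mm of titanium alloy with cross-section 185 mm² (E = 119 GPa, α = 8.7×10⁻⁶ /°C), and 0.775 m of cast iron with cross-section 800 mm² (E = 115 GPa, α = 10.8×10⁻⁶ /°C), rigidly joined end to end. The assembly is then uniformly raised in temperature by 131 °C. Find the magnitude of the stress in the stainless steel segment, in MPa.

σ ≈ 25.9 MPa (compressive)

Free thermal expansion of the whole bar: Σ αᵢΔT Lᵢ = 16.1×10⁻⁶×131×390 + 8.7×10⁻⁶×131×750 + 10.8×10⁻⁶×131×775 = 2.774 mm.
The walls prevent any net length change, so an axial force P (same in every segment) develops. Compatibility: P · Σ Lᵢ/(AᵢEᵢ) = δ_free.
The series flexibility is Σ Lᵢ/(AᵢEᵢ) = 390/(2475×199×10³) + 750/(185×119×10³) + 775/(800×115×10³) = 4.328×10⁻⁵ mm/N.
P = 2.774 / 4.328×10⁻⁵ = 64080 N = 64.08 kN, compressive.
σ_{stainless steel} = P / A = 64080 / 2475 = 25.89 MPa.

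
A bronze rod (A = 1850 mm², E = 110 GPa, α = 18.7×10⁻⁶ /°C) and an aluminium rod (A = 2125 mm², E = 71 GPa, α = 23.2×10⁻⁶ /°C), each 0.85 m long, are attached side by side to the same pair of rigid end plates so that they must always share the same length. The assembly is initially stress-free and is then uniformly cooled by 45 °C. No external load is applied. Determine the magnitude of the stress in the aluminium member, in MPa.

The aluminium has the larger α, so on cooling it would change length more than the bronze if both were free. The rigid plates force a common final length, so the aluminium is put into tension and the bronze into compression, with equal and opposite forces P (no external load).
Setting the final lengths equal and cancelling L: (α₁ − α₂)ΔT = P/(A₁E₁) + P/(A₂E₂).
|α₁ − α₂|·ΔT = 4.5×10⁻⁶ × 45 = 0.0002025.
1/(A₁E₁) + 1/(A₂E₂) = 1/(1850×110×10³) + 1/(2125×71×10³) = 1.154×10⁻⁸ N⁻¹.
So P = 0.0002025 / 1.154×10⁻⁸ = 17.54 kN.
σ_{aluminium} = P/A₂ = 17540/2125 = 8.256 MPa, tensile.

σ ≈ 8.26 MPa (tensile)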